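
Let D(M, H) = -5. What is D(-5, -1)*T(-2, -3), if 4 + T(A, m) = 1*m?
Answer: 35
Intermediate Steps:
T(A, m) = -4 + m (T(A, m) = -4 + 1*m = -4 + m)
D(-5, -1)*T(-2, -3) = -5*(-4 - 3) = -5*(-7) = 35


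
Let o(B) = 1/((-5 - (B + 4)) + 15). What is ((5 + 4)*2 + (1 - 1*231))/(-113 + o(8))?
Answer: 424/227 ≈ 1.8678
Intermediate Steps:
o(B) = 1/(6 - B) (o(B) = 1/((-5 - (4 + B)) + 15) = 1/((-5 + (-4 - B)) + 15) = 1/((-9 - B) + 15) = 1/(6 - B))
((5 + 4)*2 + (1 - 1*231))/(-113 + o(8)) = ((5 + 4)*2 + (1 - 1*231))/(-113 - 1/(-6 + 8)) = (9*2 + (1 - 231))/(-113 - 1/2) = (18 - 230)/(-113 - 1*1/2) = -212/(-113 - 1/2) = -212/(-227/2) = -212*(-2/227) = 424/227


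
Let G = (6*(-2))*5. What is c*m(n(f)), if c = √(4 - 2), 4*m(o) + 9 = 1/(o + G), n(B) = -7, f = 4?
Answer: -151*√2/67 ≈ -3.1873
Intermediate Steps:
G = -60 (G = -12*5 = -60)
m(o) = -9/4 + 1/(4*(-60 + o)) (m(o) = -9/4 + 1/(4*(o - 60)) = -9/4 + 1/(4*(-60 + o)))
c = √2 ≈ 1.4142
c*m(n(f)) = √2*((541 - 9*(-7))/(4*(-60 - 7))) = √2*((¼)*(541 + 63)/(-67)) = √2*((¼)*(-1/67)*604) = √2*(-151/67) = -151*√2/67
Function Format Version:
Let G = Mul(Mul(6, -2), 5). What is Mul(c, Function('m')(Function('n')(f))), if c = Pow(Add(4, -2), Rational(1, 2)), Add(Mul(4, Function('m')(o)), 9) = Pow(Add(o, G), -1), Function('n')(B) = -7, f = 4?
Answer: Mul(Rational(-151, 67), Pow(2, Rational(1, 2))) ≈ -3.1873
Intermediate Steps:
G = -60 (G = Mul(-12, 5) = -60)
Function('m')(o) = Add(Rational(-9, 4), Mul(Rational(1, 4), Pow(Add(-60, o), -1))) (Function('m')(o) = Add(Rational(-9, 4), Mul(Rational(1, 4), Pow(Add(o, -60), -1))) = Add(Rational(-9, 4), Mul(Rational(1, 4), Pow(Add(-60, o), -1))))
c = Pow(2, Rational(1, 2)) ≈ 1.4142
Mul(c, Function('m')(Function('n')(f))) = Mul(Pow(2, Rational(1, 2)), Mul(Rational(1, 4), Pow(Add(-60, -7), -1), Add(541, Mul(-9, -7)))) = Mul(Pow(2, Rational(1, 2)), Mul(Rational(1, 4), Pow(-67, -1), Add(541, 63))) = Mul(Pow(2, Rational(1, 2)), Mul(Rational(1, 4), Rational(-1, 67), 604)) = Mul(Pow(2, Rational(1, 2)), Rational(-151, 67)) = Mul(Rational(-151, 67), Pow(2, Rational(1, 2)))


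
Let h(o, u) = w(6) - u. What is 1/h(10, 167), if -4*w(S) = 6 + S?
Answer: -1/170 ≈ -0.0058824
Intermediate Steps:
w(S) = -3/2 - S/4 (w(S) = -(6 + S)/4 = -3/2 - S/4)
h(o, u) = -3 - u (h(o, u) = (-3/2 - 1/4*6) - u = (-3/2 - 3/2) - u = -3 - u)
1/h(10, 167) = 1/(-3 - 1*167) = 1/(-3 - 167) = 1/(-170) = -1/170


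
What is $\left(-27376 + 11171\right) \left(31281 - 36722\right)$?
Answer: $88171405$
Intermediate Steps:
$\left(-27376 + 11171\right) \left(31281 - 36722\right) = \left(-16205\right) \left(-5441\right) = 88171405$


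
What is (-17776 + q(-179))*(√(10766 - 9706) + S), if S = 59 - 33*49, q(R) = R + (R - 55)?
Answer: 28338462 - 36378*√265 ≈ 2.7746e+7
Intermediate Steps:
q(R) = -55 + 2*R (q(R) = R + (-55 + R) = -55 + 2*R)
S = -1558 (S = 59 - 1617 = -1558)
(-17776 + q(-179))*(√(10766 - 9706) + S) = (-17776 + (-55 + 2*(-179)))*(√(10766 - 9706) - 1558) = (-17776 + (-55 - 358))*(√1060 - 1558) = (-17776 - 413)*(2*√265 - 1558) = -18189*(-1558 + 2*√265) = 28338462 - 36378*√265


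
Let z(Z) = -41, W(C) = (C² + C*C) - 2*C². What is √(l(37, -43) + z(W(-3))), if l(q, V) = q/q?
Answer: 2*I*√10 ≈ 6.3246*I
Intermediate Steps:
l(q, V) = 1
W(C) = 0 (W(C) = (C² + C²) - 2*C² = 2*C² - 2*C² = 0)
√(l(37, -43) + z(W(-3))) = √(1 - 41) = √(-40) = 2*I*√10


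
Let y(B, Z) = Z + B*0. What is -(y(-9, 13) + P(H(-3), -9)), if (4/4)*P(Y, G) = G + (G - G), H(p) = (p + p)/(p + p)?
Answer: -4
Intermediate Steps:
H(p) = 1 (H(p) = (2*p)/((2*p)) = (2*p)*(1/(2*p)) = 1)
y(B, Z) = Z (y(B, Z) = Z + 0 = Z)
P(Y, G) = G (P(Y, G) = G + (G - G) = G + 0 = G)
-(y(-9, 13) + P(H(-3), -9)) = -(13 - 9) = -1*4 = -4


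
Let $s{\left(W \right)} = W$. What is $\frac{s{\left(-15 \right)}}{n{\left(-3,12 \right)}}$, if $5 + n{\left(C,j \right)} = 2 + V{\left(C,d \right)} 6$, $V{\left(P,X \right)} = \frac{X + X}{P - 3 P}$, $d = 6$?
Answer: $- \frac{5}{3} \approx -1.6667$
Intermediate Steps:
$V{\left(P,X \right)} = - \frac{X}{P}$ ($V{\left(P,X \right)} = \frac{2 X}{\left(-2\right) P} = 2 X \left(- \frac{1}{2 P}\right) = - \frac{X}{P}$)
$n{\left(C,j \right)} = -3 - \frac{36}{C}$ ($n{\left(C,j \right)} = -5 + \left(2 + \left(-1\right) 6 \frac{1}{C} 6\right) = -5 + \left(2 + - \frac{6}{C} 6\right) = -5 + \left(2 - \frac{36}{C}\right) = -3 - \frac{36}{C}$)
$\frac{s{\left(-15 \right)}}{n{\left(-3,12 \right)}} = - \frac{15}{-3 - \frac{36}{-3}} = - \frac{15}{-3 - -12} = - \frac{15}{-3 + 12} = - \frac{15}{9} = \left(-15\right) \frac{1}{9} = - \frac{5}{3}$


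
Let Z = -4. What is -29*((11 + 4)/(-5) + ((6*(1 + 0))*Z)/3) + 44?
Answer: 363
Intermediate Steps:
-29*((11 + 4)/(-5) + ((6*(1 + 0))*Z)/3) + 44 = -29*((11 + 4)/(-5) + ((6*(1 + 0))*(-4))/3) + 44 = -29*(15*(-1/5) + ((6*1)*(-4))*(1/3)) + 44 = -29*(-3 + (6*(-4))*(1/3)) + 44 = -29*(-3 - 24*1/3) + 44 = -29*(-3 - 8) + 44 = -29*(-11) + 44 = 319 + 44 = 363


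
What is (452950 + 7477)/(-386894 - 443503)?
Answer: -460427/830397 ≈ -0.55447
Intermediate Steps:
(452950 + 7477)/(-386894 - 443503) = 460427/(-830397) = 460427*(-1/830397) = -460427/830397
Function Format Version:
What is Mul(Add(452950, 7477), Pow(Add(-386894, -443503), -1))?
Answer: Rational(-460427, 830397) ≈ -0.55447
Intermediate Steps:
Mul(Add(452950, 7477), Pow(Add(-386894, -443503), -1)) = Mul(460427, Pow(-830397, -1)) = Mul(460427, Rational(-1, 830397)) = Rational(-460427, 830397)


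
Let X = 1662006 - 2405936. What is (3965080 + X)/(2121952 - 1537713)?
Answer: 3221150/584239 ≈ 5.5134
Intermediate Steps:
X = -743930
(3965080 + X)/(2121952 - 1537713) = (3965080 - 743930)/(2121952 - 1537713) = 3221150/584239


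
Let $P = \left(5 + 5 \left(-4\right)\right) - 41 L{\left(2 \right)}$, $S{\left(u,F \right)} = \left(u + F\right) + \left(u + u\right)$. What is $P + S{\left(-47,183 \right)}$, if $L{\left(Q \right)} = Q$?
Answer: $-55$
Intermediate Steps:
$S{\left(u,F \right)} = F + 3 u$ ($S{\left(u,F \right)} = \left(F + u\right) + 2 u = F + 3 u$)
$P = -97$ ($P = \left(5 + 5 \left(-4\right)\right) - 82 = \left(5 - 20\right) - 82 = -15 - 82 = -97$)
$P + S{\left(-47,183 \right)} = -97 + \left(183 + 3 \left(-47\right)\right) = -97 + \left(183 - 141\right) = -97 + 42 = -55$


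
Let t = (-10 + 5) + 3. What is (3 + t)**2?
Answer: 1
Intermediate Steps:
t = -2 (t = -5 + 3 = -2)
(3 + t)**2 = (3 - 2)**2 = 1**2 = 1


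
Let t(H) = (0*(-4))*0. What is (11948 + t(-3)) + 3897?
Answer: 15845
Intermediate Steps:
t(H) = 0 (t(H) = 0*0 = 0)
(11948 + t(-3)) + 3897 = (11948 + 0) + 3897 = 11948 + 3897 = 15845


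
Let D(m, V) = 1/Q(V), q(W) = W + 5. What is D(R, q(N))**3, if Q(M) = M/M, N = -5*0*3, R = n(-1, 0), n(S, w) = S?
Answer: 1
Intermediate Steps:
R = -1
N = 0 (N = 0*3 = 0)
Q(M) = 1
q(W) = 5 + W
D(m, V) = 1 (D(m, V) = 1/1 = 1)
D(R, q(N))**3 = 1**3 = 1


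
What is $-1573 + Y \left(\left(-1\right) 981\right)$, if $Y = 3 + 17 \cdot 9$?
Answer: $-154609$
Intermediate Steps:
$Y = 156$ ($Y = 3 + 153 = 156$)
$-1573 + Y \left(\left(-1\right) 981\right) = -1573 + 156 \left(\left(-1\right) 981\right) = -1573 + 156 \left(-981\right) = -1573 - 153036 = -154609$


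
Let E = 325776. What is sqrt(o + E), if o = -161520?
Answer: 4*sqrt(10266) ≈ 405.29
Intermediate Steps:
sqrt(o + E) = sqrt(-161520 + 325776) = sqrt(164256) = 4*sqrt(10266)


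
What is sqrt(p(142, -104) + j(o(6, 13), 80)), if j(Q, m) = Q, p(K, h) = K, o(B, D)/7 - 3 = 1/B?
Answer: sqrt(5910)/6 ≈ 12.813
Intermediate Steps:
o(B, D) = 21 + 7/B
sqrt(p(142, -104) + j(o(6, 13), 80)) = sqrt(142 + (21 + 7/6)) = sqrt(142 + 133/6) = sqrt(985/6) = sqrt(5910)/6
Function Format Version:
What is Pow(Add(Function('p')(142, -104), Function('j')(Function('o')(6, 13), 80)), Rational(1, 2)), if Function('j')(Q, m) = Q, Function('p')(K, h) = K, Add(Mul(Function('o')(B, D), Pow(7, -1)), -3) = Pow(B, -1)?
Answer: Mul(Rational(1, 6), Pow(5910, Rational(1, 2))) ≈ 12.813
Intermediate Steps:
Function('o')(B, D) = Add(21, Mul(7, Pow(B, -1)))
Pow(Add(Function('p')(142, -104), Function('j')(Function('o')(6, 13), 80)), Rational(1, 2)) = Pow(Add(142, Add(21, Mul(7, Pow(6, -1)))), Rational(1, 2)) = Pow(Add(142, Add(21, Mul(7, Rational(1, 6)))), Rational(1, 2)) = Pow(Add(142, Add(21, Rational(7, 6))), Rational(1, 2)) = Pow(Add(142, Rational(133, 6)), Rational(1, 2)) = Pow(Rational(985, 6), Rational(1, 2)) = Mul(Rational(1, 6), Pow(5910, Rational(1, 2)))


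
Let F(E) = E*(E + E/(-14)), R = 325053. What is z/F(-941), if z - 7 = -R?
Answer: -4550644/11511253 ≈ -0.39532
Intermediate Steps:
F(E) = 13*E**2/14 (F(E) = E*(E + E*(-1/14)) = E*(E - E/14) = E*(13*E/14) = 13*E**2/14)
z = -325046 (z = 7 - 1*325053 = 7 - 325053 = -325046)
z/F(-941) = -325046/((13/14)*(-941)**2) = -325046/((13/14)*885481) = -325046/11511253/14 = -325046*14/11511253 = -4550644/11511253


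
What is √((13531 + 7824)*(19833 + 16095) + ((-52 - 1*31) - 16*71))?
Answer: √767241221 ≈ 27699.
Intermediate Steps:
√((13531 + 7824)*(19833 + 16095) + ((-52 - 1*31) - 16*71)) = √(21355*35928 + ((-52 - 31) - 1136)) = √(767242440 + (-83 - 1136)) = √(767242440 - 1219) = √767241221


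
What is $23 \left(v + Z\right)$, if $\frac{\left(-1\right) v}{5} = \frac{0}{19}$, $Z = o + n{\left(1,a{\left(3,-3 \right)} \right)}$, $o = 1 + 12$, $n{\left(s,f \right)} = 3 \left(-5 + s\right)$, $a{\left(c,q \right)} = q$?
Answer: $23$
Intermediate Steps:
$n{\left(s,f \right)} = -15 + 3 s$
$o = 13$
$Z = 1$ ($Z = 13 + \left(-15 + 3 \cdot 1\right) = 13 + \left(-15 + 3\right) = 13 - 12 = 1$)
$v = 0$ ($v = - 5 \cdot \frac{0}{19} = - 5 \cdot 0 \cdot \frac{1}{19} = \left(-5\right) 0 = 0$)
$23 \left(v + Z\right) = 23 \left(0 + 1\right) = 23 \cdot 1 = 23$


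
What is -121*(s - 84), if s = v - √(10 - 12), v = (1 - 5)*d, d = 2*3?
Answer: 13068 + 121*I*√2 ≈ 13068.0 + 171.12*I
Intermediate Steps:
d = 6
v = -24 (v = (1 - 5)*6 = -4*6 = -24)
s = -24 - I*√2 (s = -24 - √(10 - 12) = -24 - √(-2) = -24 - I*√2 ≈ -24.0 - 1.4142*I)
-121*(s - 84) = -121*((-24 - I*√2) - 84) = -121*(-108 - I*√2) = 13068 + 121*I*√2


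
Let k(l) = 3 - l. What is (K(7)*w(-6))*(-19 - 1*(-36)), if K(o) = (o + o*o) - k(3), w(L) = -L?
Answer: 5712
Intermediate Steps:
K(o) = o + o² (K(o) = (o + o*o) - (3 - 1*3) = (o + o²) - (3 - 3) = (o + o²) - 1*0 = (o + o²) + 0 = o + o²)
(K(7)*w(-6))*(-19 - 1*(-36)) = ((7*(1 + 7))*(-1*(-6)))*(-19 - 1*(-36)) = ((7*8)*6)*(-19 + 36) = (56*6)*17 = 336*17 = 5712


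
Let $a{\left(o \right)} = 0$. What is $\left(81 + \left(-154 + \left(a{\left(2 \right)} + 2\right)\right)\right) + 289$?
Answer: $218$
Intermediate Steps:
$\left(81 + \left(-154 + \left(a{\left(2 \right)} + 2\right)\right)\right) + 289 = \left(81 + \left(-154 + \left(0 + 2\right)\right)\right) + 289 = \left(81 + \left(-154 + 2\right)\right) + 289 = \left(81 - 152\right) + 289 = -71 + 289 = 218$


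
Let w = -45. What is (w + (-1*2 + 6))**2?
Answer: 1681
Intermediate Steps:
(w + (-1*2 + 6))**2 = (-45 + (-1*2 + 6))**2 = (-45 + (-2 + 6))**2 = (-45 + 4)**2 = (-41)**2 = 1681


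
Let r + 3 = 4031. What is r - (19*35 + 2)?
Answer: 3361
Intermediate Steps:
r = 4028 (r = -3 + 4031 = 4028)
r - (19*35 + 2) = 4028 - (19*35 + 2) = 4028 - (665 + 2) = 4028 - 1*667 = 4028 - 667 = 3361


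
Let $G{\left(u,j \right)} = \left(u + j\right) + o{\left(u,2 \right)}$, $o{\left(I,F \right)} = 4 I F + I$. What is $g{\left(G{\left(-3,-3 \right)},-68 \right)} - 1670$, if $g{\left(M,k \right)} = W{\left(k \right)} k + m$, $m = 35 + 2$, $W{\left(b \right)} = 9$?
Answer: $-2245$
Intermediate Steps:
$o{\left(I,F \right)} = I + 4 F I$ ($o{\left(I,F \right)} = 4 F I + I = I + 4 F I$)
$m = 37$
$G{\left(u,j \right)} = j + 10 u$ ($G{\left(u,j \right)} = \left(u + j\right) + u \left(1 + 4 \cdot 2\right) = \left(j + u\right) + u \left(1 + 8\right) = \left(j + u\right) + u 9 = \left(j + u\right) + 9 u = j + 10 u$)
$g{\left(M,k \right)} = 37 + 9 k$ ($g{\left(M,k \right)} = 9 k + 37 = 37 + 9 k$)
$g{\left(G{\left(-3,-3 \right)},-68 \right)} - 1670 = \left(37 + 9 \left(-68\right)\right) - 1670 = \left(37 - 612\right) - 1670 = -575 - 1670 = -2245$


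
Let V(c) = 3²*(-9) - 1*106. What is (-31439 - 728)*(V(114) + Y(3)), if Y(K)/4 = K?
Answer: 5629225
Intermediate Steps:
Y(K) = 4*K
V(c) = -187 (V(c) = 9*(-9) - 106 = -81 - 106 = -187)
(-31439 - 728)*(V(114) + Y(3)) = (-31439 - 728)*(-187 + 4*3) = -32167*(-187 + 12) = -32167*(-175) = 5629225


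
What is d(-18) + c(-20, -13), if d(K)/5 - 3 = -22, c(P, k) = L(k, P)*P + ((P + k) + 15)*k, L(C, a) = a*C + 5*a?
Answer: -3061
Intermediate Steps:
L(C, a) = 5*a + C*a (L(C, a) = C*a + 5*a = 5*a + C*a)
c(P, k) = k*(15 + P + k) + P²*(5 + k) (c(P, k) = (P*(5 + k))*P + ((P + k) + 15)*k = P²*(5 + k) + (15 + P + k)*k = P²*(5 + k) + k*(15 + P + k) = k*(15 + P + k) + P²*(5 + k))
d(K) = -95 (d(K) = 15 + 5*(-22) = 15 - 110 = -95)
d(-18) + c(-20, -13) = -95 + ((-13)² + 15*(-13) - 20*(-13) + (-20)²*(5 - 13)) = -95 + (169 - 195 + 260 + 400*(-8)) = -95 + (169 - 195 + 260 - 3200) = -95 - 2966 = -3061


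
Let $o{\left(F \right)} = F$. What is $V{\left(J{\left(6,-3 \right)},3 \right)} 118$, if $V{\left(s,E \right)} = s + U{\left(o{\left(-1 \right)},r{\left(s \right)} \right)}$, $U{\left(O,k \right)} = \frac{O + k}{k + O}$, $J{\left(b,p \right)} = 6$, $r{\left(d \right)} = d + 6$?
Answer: $826$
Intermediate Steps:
$r{\left(d \right)} = 6 + d$
$U{\left(O,k \right)} = 1$ ($U{\left(O,k \right)} = \frac{O + k}{O + k} = 1$)
$V{\left(s,E \right)} = 1 + s$ ($V{\left(s,E \right)} = s + 1 = 1 + s$)
$V{\left(J{\left(6,-3 \right)},3 \right)} 118 = \left(1 + 6\right) 118 = 7 \cdot 118 = 826$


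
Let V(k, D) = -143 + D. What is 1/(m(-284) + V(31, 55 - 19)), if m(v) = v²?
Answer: 1/80549 ≈ 1.2415e-5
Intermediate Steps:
1/(m(-284) + V(31, 55 - 19)) = 1/((-284)² + (-143 + (55 - 19))) = 1/(80656 + (-143 + 36)) = 1/(80656 - 107) = 1/80549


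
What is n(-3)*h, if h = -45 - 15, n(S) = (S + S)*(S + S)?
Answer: -2160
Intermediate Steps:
n(S) = 4*S² (n(S) = (2*S)*(2*S) = 4*S²)
h = -60
n(-3)*h = (4*(-3)²)*(-60) = (4*9)*(-60) = 36*(-60) = -2160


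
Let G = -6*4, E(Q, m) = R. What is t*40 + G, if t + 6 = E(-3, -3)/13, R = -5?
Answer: -3632/13 ≈ -279.38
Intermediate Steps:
E(Q, m) = -5
G = -24
t = -83/13 (t = -6 - 5/13 = -83/13 ≈ -6.3846)
t*40 + G = -83/13*40 - 24 = -3320/13 - 24 = -3632/13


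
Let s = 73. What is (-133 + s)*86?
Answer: -5160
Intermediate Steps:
(-133 + s)*86 = (-133 + 73)*86 = -60*86 = -5160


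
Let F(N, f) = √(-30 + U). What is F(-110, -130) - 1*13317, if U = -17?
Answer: -13317 + I*√47 ≈ -13317.0 + 6.8557*I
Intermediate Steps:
F(N, f) = I*√47 (F(N, f) = √(-30 - 17) = √(-47) = I*√47)
F(-110, -130) - 1*13317 = I*√47 - 1*13317 = I*√47 - 13317 = -13317 + I*√47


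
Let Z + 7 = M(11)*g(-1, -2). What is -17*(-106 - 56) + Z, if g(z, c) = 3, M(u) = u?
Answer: 2780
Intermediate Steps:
Z = 26 (Z = -7 + 11*3 = -7 + 33 = 26)
-17*(-106 - 56) + Z = -17*(-106 - 56) + 26 = -17*(-162) + 26 = 2754 + 26 = 2780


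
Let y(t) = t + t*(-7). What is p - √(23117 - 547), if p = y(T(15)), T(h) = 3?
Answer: -18 - √22570 ≈ -168.23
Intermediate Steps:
y(t) = -6*t (y(t) = t - 7*t = -6*t)
p = -18 (p = -6*3 = -18)
p - √(23117 - 547) = -18 - √(23117 - 547) = -18 - √22570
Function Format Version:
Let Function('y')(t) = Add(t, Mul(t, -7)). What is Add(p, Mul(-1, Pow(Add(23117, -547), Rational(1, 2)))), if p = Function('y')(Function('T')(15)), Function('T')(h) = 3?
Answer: Add(-18, Mul(-1, Pow(22570, Rational(1, 2)))) ≈ -168.23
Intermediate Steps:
Function('y')(t) = Mul(-6, t) (Function('y')(t) = Add(t, Mul(-7, t)) = Mul(-6, t))
p = -18 (p = Mul(-6, 3) = -18)
Add(p, Mul(-1, Pow(Add(23117, -547), Rational(1, 2)))) = Add(-18, Mul(-1, Pow(Add(23117, -547), Rational(1, 2)))) = Add(-18, Mul(-1, Pow(22570, Rational(1, 2))))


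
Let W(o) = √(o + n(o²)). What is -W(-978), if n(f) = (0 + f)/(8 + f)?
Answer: -I*√55864673997279/239123 ≈ -31.257*I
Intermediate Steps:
n(f) = f/(8 + f)
W(o) = √(o + o²/(8 + o²))
-W(-978) = -√(-978*(8 - 978 + (-978)²)/(8 + (-978)²)) = -√(-978*(8 - 978 + 956484)/(8 + 956484)) = -√(-978*955514/956492) = -√(-978*1/956492*955514) = -√(-233623173/239123) = -I*√55864673997279/239123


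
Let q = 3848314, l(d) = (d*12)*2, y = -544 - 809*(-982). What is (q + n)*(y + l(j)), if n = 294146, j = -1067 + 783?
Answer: 3260439131880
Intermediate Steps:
j = -284
y = 793894 (y = -544 + 794438 = 793894)
l(d) = 24*d (l(d) = (12*d)*2 = 24*d)
(q + n)*(y + l(j)) = (3848314 + 294146)*(793894 + 24*(-284)) = 4142460*(793894 - 6816) = 4142460*787078 = 3260439131880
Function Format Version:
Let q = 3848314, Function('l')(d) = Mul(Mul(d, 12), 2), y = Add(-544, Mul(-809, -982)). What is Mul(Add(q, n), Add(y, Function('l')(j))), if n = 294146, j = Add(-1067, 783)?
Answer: 3260439131880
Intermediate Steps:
j = -284
y = 793894 (y = Add(-544, 794438) = 793894)
Function('l')(d) = Mul(24, d) (Function('l')(d) = Mul(Mul(12, d), 2) = Mul(24, d))
Mul(Add(q, n), Add(y, Function('l')(j))) = Mul(Add(3848314, 294146), Add(793894, Mul(24, -284))) = Mul(4142460, Add(793894, -6816)) = Mul(4142460, 787078) = 3260439131880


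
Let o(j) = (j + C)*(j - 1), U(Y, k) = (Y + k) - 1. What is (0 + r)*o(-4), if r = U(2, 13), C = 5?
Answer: -70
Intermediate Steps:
U(Y, k) = -1 + Y + k
r = 14 (r = -1 + 2 + 13 = 14)
o(j) = (-1 + j)*(5 + j) (o(j) = (j + 5)*(j - 1) = (5 + j)*(-1 + j) = (-1 + j)*(5 + j))
(0 + r)*o(-4) = (0 + 14)*(-5 + (-4)² + 4*(-4)) = 14*(-5 + 16 - 16) = 14*(-5) = -70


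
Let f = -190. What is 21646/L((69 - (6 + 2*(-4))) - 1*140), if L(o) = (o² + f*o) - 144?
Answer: 21646/17727 ≈ 1.2211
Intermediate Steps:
L(o) = -144 + o² - 190*o (L(o) = (o² - 190*o) - 144 = -144 + o² - 190*o)
21646/L((69 - (6 + 2*(-4))) - 1*140) = 21646/(-144 + ((69 - (6 + 2*(-4))) - 1*140)² - 190*((69 - (6 + 2*(-4))) - 1*140)) = 21646/(-144 + ((69 - (6 - 8)) - 140)² - 190*((69 - (6 - 8)) - 140)) = 21646/(-144 + ((69 - 1*(-2)) - 140)² - 190*((69 - 1*(-2)) - 140)) = 21646/(-144 + ((69 + 2) - 140)² - 190*((69 + 2) - 140)) = 21646/(-144 + (71 - 140)² - 190*(71 - 140)) = 21646/(-144 + (-69)² - 190*(-69)) = 21646/(-144 + 4761 + 13110) = 21646/17727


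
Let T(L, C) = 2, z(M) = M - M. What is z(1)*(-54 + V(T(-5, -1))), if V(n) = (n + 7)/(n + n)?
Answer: 0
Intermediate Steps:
z(M) = 0
V(n) = (7 + n)/(2*n) (V(n) = (7 + n)/((2*n)) = (7 + n)*(1/(2*n)) = (7 + n)/(2*n))
z(1)*(-54 + V(T(-5, -1))) = 0*(-54 + (½)*(7 + 2)/2) = 0*(-54 + (½)*(½)*9) = 0*(-54 + 9/4) = 0*(-207/4) = 0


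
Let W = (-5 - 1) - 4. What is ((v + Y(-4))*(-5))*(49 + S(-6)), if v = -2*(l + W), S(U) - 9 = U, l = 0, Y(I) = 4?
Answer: -6240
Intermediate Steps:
W = -10 (W = -6 - 4 = -10)
S(U) = 9 + U
v = 20 (v = -2*(0 - 10) = -2*(-10) = 20)
((v + Y(-4))*(-5))*(49 + S(-6)) = ((20 + 4)*(-5))*(49 + (9 - 6)) = (24*(-5))*(49 + 3) = -120*52 = -6240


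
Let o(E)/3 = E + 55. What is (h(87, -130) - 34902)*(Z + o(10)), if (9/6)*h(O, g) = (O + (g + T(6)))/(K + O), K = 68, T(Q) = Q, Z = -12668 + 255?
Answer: 198292079872/465 ≈ 4.2643e+8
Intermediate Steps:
Z = -12413
h(O, g) = 2*(6 + O + g)/(3*(68 + O)) (h(O, g) = 2*((O + (g + 6))/(68 + O))/3 = 2*((O + (6 + g))/(68 + O))/3 = 2*((6 + O + g)/(68 + O))/3 = 2*(6 + O + g)/(3*(68 + O)))
o(E) = 165 + 3*E (o(E) = 3*(E + 55) = 3*(55 + E) = 165 + 3*E)
(h(87, -130) - 34902)*(Z + o(10)) = (2*(6 + 87 - 130)/(3*(68 + 87)) - 34902)*(-12413 + (165 + 3*10)) = ((⅔)*(-37)/155 - 34902)*(-12413 + (165 + 30)) = ((⅔)*(1/155)*(-37) - 34902)*(-12413 + 195) = (-74/465 - 34902)*(-12218) = -16229504/465*(-12218) = 198292079872/465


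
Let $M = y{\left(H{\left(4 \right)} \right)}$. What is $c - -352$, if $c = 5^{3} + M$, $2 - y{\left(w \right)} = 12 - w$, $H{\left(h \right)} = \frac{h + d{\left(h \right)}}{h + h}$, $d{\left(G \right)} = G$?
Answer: $468$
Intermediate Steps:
$H{\left(h \right)} = 1$ ($H{\left(h \right)} = \frac{h + h}{h + h} = \frac{2 h}{2 h} = 2 h \frac{1}{2 h} = 1$)
$y{\left(w \right)} = -10 + w$ ($y{\left(w \right)} = 2 - \left(12 - w\right) = 2 + \left(-12 + w\right) = -10 + w$)
$M = -9$ ($M = -10 + 1 = -9$)
$c = 116$ ($c = 5^{3} - 9 = 125 - 9 = 116$)
$c - -352 = 116 - -352 = 116 + 352 = 468$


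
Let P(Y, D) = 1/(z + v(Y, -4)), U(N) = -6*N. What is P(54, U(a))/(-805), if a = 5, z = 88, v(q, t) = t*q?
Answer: 1/103040 ≈ 9.7050e-6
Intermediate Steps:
v(q, t) = q*t
P(Y, D) = 1/(88 - 4*Y) (P(Y, D) = 1/(88 + Y*(-4)) = 1/(88 - 4*Y))
P(54, U(a))/(-805) = (1/(4*(22 - 1*54)))/(-805) = (1/(4*(22 - 54)))*(-1/805) = ((¼)/(-32))*(-1/805) = ((¼)*(-1/32))*(-1/805) = -1/128*(-1/805) = 1/103040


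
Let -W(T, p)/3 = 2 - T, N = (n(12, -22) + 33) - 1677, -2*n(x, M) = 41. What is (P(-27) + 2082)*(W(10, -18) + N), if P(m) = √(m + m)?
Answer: -3415521 - 9843*I*√6/2 ≈ -3.4155e+6 - 12055.0*I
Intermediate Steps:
n(x, M) = -41/2 (n(x, M) = -½*41 = -41/2)
P(m) = √2*√m (P(m) = √(2*m) = √2*√m)
N = -3329/2 (N = (-41/2 + 33) - 1677 = 25/2 - 1677 = -3329/2 ≈ -1664.5)
W(T, p) = -6 + 3*T (W(T, p) = -3*(2 - T) = -6 + 3*T)
(P(-27) + 2082)*(W(10, -18) + N) = (√2*√(-27) + 2082)*((-6 + 3*10) - 3329/2) = (√2*(3*I*√3) + 2082)*((-6 + 30) - 3329/2) = (3*I*√6 + 2082)*(24 - 3329/2) = (2082 + 3*I*√6)*(-3281/2) = -3415521 - 9843*I*√6/2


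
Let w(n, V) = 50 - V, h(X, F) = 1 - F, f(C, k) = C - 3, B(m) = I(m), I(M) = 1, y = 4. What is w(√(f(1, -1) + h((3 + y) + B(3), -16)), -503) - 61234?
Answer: -60681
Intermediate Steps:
B(m) = 1
f(C, k) = -3 + C
w(√(f(1, -1) + h((3 + y) + B(3), -16)), -503) - 61234 = (50 - 1*(-503)) - 61234 = (50 + 503) - 61234 = 553 - 61234 = -60681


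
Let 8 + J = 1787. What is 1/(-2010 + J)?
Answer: -1/231 ≈ -0.0043290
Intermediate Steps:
J = 1779 (J = -8 + 1787 = 1779)
1/(-2010 + J) = 1/(-2010 + 1779) = 1/(-231) = -1/231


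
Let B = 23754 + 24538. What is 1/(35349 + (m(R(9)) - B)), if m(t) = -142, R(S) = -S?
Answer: -1/13085 ≈ -7.6423e-5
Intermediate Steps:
B = 48292
1/(35349 + (m(R(9)) - B)) = 1/(35349 + (-142 - 1*48292)) = 1/(35349 + (-142 - 48292)) = 1/(35349 - 48434) = 1/(-13085) = -1/13085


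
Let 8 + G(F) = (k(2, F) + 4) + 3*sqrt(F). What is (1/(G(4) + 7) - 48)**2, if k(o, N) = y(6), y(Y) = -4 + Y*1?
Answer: 277729/121 ≈ 2295.3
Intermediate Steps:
y(Y) = -4 + Y
k(o, N) = 2 (k(o, N) = -4 + 6 = 2)
G(F) = -2 + 3*sqrt(F) (G(F) = -8 + ((2 + 4) + 3*sqrt(F)) = -8 + (6 + 3*sqrt(F)) = -2 + 3*sqrt(F))
(1/(G(4) + 7) - 48)**2 = (1/((-2 + 3*sqrt(4)) + 7) - 48)**2 = (1/((-2 + 3*2) + 7) - 48)**2 = (1/((-2 + 6) + 7) - 48)**2 = (1/(4 + 7) - 48)**2 = (1/11 - 48)**2 = (-527/11)**2 = 277729/121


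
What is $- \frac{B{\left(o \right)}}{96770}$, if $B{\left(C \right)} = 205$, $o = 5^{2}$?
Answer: $- \frac{41}{19354} \approx -0.0021184$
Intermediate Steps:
$o = 25$
$- \frac{B{\left(o \right)}}{96770} = - \frac{205}{96770} = \left(-1\right) \frac{41}{19354} = - \frac{41}{19354}$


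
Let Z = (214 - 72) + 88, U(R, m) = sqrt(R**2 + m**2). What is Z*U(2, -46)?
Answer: 460*sqrt(530) ≈ 10590.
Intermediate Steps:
Z = 230 (Z = 142 + 88 = 230)
Z*U(2, -46) = 230*sqrt(2**2 + (-46)**2) = 230*sqrt(4 + 2116) = 230*sqrt(2120) = 230*(2*sqrt(530)) = 460*sqrt(530)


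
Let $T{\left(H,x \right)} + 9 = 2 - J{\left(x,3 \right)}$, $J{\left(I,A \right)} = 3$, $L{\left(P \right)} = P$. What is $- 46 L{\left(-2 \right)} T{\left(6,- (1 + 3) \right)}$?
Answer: $-920$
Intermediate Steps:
$T{\left(H,x \right)} = -10$ ($T{\left(H,x \right)} = -9 + \left(2 - 3\right) = -9 - 1 = -10$)
$- 46 L{\left(-2 \right)} T{\left(6,- (1 + 3) \right)} = \left(-46\right) \left(-2\right) \left(-10\right) = 92 \left(-10\right) = -920$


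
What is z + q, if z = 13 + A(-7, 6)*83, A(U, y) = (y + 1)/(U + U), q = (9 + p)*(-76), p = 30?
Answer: -5985/2 ≈ -2992.5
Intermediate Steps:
q = -2964 (q = (9 + 30)*(-76) = 39*(-76) = -2964)
A(U, y) = (1 + y)/(2*U) (A(U, y) = (1 + y)/((2*U)) = (1 + y)*(1/(2*U)) = (1 + y)/(2*U))
z = -57/2 (z = 13 + ((½)*(1 + 6)/(-7))*83 = 13 + ((½)*(-⅐)*7)*83 = 13 - ½*83 = 13 - 83/2 = -57/2 ≈ -28.500)
z + q = -57/2 - 2964 = -5985/2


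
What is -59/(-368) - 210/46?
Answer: -1621/368 ≈ -4.4049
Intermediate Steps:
-59/(-368) - 210/46 = -59*(-1/368) - 210*1/46 = 59/368 - 105/23 = -1621/368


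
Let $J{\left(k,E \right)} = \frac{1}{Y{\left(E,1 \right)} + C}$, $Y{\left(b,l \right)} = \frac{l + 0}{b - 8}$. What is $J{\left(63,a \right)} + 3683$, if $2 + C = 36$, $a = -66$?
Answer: $\frac{9262819}{2515} \approx 3683.0$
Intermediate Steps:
$Y{\left(b,l \right)} = \frac{l}{-8 + b}$
$C = 34$ ($C = -2 + 36 = 34$)
$J{\left(k,E \right)} = \frac{1}{34 + \frac{1}{-8 + E}}$ ($J{\left(k,E \right)} = \frac{1}{1 \frac{1}{-8 + E} + 34} = \frac{1}{\frac{1}{-8 + E} + 34} = \frac{1}{34 + \frac{1}{-8 + E}}$)
$J{\left(63,a \right)} + 3683 = \frac{-8 - 66}{-271 + 34 \left(-66\right)} + 3683 = \frac{1}{-271 - 2244} \left(-74\right) + 3683 = \frac{1}{-2515} \left(-74\right) + 3683 = \left(- \frac{1}{2515}\right) \left(-74\right) + 3683 = \frac{74}{2515} + 3683 = \frac{9262819}{2515}$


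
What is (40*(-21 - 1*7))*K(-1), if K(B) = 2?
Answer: -2240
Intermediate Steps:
(40*(-21 - 1*7))*K(-1) = (40*(-21 - 1*7))*2 = (40*(-21 - 7))*2 = (40*(-28))*2 = -1120*2 = -2240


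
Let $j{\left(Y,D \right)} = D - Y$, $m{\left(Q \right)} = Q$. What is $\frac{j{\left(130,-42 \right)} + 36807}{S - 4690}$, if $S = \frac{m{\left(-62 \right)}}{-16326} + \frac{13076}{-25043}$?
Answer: $- \frac{1497829367943}{191772789053} \approx -7.8104$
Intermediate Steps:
$S = - \frac{105963055}{204426009}$ ($S = - \frac{62}{-16326} + \frac{13076}{-25043} = \left(-62\right) \left(- \frac{1}{16326}\right) + 13076 \left(- \frac{1}{25043}\right) = \frac{31}{8163} - \frac{13076}{25043} = - \frac{105963055}{204426009} \approx -0.51834$)
$\frac{j{\left(130,-42 \right)} + 36807}{S - 4690} = \frac{\left(-42 - 130\right) + 36807}{- \frac{105963055}{204426009} - 4690} = \frac{\left(-42 - 130\right) + 36807}{- \frac{958863945265}{204426009}} = \left(-172 + 36807\right) \left(- \frac{204426009}{958863945265}\right) = 36635 \left(- \frac{204426009}{958863945265}\right) = - \frac{1497829367943}{191772789053}$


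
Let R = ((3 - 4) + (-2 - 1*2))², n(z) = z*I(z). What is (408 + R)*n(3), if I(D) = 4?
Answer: 5196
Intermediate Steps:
n(z) = 4*z (n(z) = z*4 = 4*z)
R = 25 (R = (-1 + (-2 - 2))² = (-1 - 4)² = (-5)² = 25)
(408 + R)*n(3) = (408 + 25)*(4*3) = 433*12 = 5196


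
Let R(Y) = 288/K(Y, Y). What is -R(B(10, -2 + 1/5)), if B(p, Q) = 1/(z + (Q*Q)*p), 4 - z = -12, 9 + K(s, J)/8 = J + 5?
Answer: 968/107 ≈ 9.0467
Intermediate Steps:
K(s, J) = -32 + 8*J (K(s, J) = -72 + 8*(J + 5) = -72 + 8*(5 + J) = -72 + (40 + 8*J) = -32 + 8*J)
z = 16 (z = 4 - 1*(-12) = 4 + 12 = 16)
B(p, Q) = 1/(16 + p*Q²) (B(p, Q) = 1/(16 + (Q*Q)*p) = 1/(16 + Q²*p) = 1/(16 + p*Q²))
R(Y) = 288/(-32 + 8*Y)
-R(B(10, -2 + 1/5)) = -36/(-4 + 1/(16 + 10*(-2 + 1/5)²)) = -36/(-4 + 1/(16 + 10*(-2 + (⅕)*1)²)) = -36/(-4 + 1/(16 + 10*(-2 + ⅕)²)) = -36/(-4 + 1/(16 + 10*(-9/5)²)) = -36/(-4 + 1/(16 + 10*(81/25))) = -36/(-4 + 1/(16 + 162/5)) = -36/(-4 + 1/(242/5)) = -36/(-4 + 5/242) = -36/(-963/242) = -36*(-242)/963 = -1*(-968/107) = 968/107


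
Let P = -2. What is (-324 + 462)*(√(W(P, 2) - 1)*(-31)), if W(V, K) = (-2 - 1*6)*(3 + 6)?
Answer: -4278*I*√73 ≈ -36551.0*I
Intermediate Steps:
W(V, K) = -72 (W(V, K) = (-2 - 6)*9 = -8*9 = -72)
(-324 + 462)*(√(W(P, 2) - 1)*(-31)) = (-324 + 462)*(√(-72 - 1)*(-31)) = 138*(√(-73)*(-31)) = 138*((I*√73)*(-31)) = 138*(-31*I*√73) = -4278*I*√73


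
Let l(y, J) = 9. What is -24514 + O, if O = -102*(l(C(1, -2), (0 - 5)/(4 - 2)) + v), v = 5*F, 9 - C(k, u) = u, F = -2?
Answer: -24412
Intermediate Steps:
C(k, u) = 9 - u
v = -10 (v = 5*(-2) = -10)
O = 102 (O = -102*(9 - 10) = -102*(-1) = 102)
-24514 + O = -24514 + 102 = -24412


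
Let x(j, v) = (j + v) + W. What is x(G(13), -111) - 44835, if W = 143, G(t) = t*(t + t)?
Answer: -44465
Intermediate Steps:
G(t) = 2*t² (G(t) = t*(2*t) = 2*t²)
x(j, v) = 143 + j + v (x(j, v) = (j + v) + 143 = 143 + j + v)
x(G(13), -111) - 44835 = (143 + 2*13² - 111) - 44835 = (143 + 2*169 - 111) - 44835 = (143 + 338 - 111) - 44835 = 370 - 44835 = -44465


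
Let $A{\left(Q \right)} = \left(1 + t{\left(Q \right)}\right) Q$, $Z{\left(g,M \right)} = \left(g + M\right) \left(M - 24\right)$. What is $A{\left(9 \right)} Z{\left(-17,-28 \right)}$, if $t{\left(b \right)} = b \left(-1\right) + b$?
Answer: $21060$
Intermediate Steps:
$t{\left(b \right)} = 0$ ($t{\left(b \right)} = - b + b = 0$)
$Z{\left(g,M \right)} = \left(-24 + M\right) \left(M + g\right)$ ($Z{\left(g,M \right)} = \left(M + g\right) \left(-24 + M\right) = \left(-24 + M\right) \left(M + g\right)$)
$A{\left(Q \right)} = Q$ ($A{\left(Q \right)} = \left(1 + 0\right) Q = 1 Q = Q$)
$A{\left(9 \right)} Z{\left(-17,-28 \right)} = 9 \left(\left(-28\right)^{2} - -672 - -408 - -476\right) = 9 \left(784 + 672 + 408 + 476\right) = 9 \cdot 2340 = 21060$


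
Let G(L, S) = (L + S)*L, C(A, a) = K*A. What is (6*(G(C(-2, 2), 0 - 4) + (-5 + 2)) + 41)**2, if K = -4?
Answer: 46225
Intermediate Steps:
C(A, a) = -4*A
G(L, S) = L*(L + S)
(6*(G(C(-2, 2), 0 - 4) + (-5 + 2)) + 41)**2 = (6*((-4*(-2))*(-4*(-2) + (0 - 4)) + (-5 + 2)) + 41)**2 = (6*(8*(8 - 4) - 3) + 41)**2 = (6*(8*4 - 3) + 41)**2 = (6*(32 - 3) + 41)**2 = (6*29 + 41)**2 = (174 + 41)**2 = 215**2 = 46225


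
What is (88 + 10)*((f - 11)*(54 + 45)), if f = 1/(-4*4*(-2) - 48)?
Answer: -858627/8 ≈ -1.0733e+5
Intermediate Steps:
f = -1/16 (f = 1/(-16*(-2) - 48) = 1/(32 - 48) = 1/(-16) = -1/16 ≈ -0.062500)
(88 + 10)*((f - 11)*(54 + 45)) = (88 + 10)*((-1/16 - 11)*(54 + 45)) = 98*(-177/16*99) = 98*(-17523/16) = -858627/8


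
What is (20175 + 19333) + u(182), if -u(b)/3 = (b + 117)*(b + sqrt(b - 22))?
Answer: -123746 - 3588*sqrt(10) ≈ -1.3509e+5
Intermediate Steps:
u(b) = -3*(117 + b)*(b + sqrt(-22 + b)) (u(b) = -3*(b + 117)*(b + sqrt(b - 22)) = -3*(117 + b)*(b + sqrt(-22 + b)))
(20175 + 19333) + u(182) = (20175 + 19333) + (-351*182 - 351*sqrt(-22 + 182) - 3*182**2 - 3*182*sqrt(-22 + 182)) = 39508 + (-63882 - 1404*sqrt(10) - 3*33124 - 3*182*sqrt(160)) = 39508 + (-63882 - 1404*sqrt(10) - 99372 - 3*182*4*sqrt(10)) = 39508 + (-63882 - 1404*sqrt(10) - 99372 - 2184*sqrt(10)) = 39508 + (-163254 - 3588*sqrt(10)) = -123746 - 3588*sqrt(10)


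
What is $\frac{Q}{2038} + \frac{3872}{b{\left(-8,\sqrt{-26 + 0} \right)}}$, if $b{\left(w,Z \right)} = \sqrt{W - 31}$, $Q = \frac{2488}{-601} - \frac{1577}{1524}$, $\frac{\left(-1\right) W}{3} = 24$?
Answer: $- \frac{4739489}{1866653112} - \frac{3872 i \sqrt{103}}{103} \approx -0.002539 - 381.52 i$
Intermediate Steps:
$W = -72$ ($W = \left(-3\right) 24 = -72$)
$Q = - \frac{4739489}{915924}$ ($Q = 2488 \left(- \frac{1}{601}\right) - \frac{1577}{1524} = - \frac{2488}{601} - \frac{1577}{1524} = - \frac{4739489}{915924} \approx -5.1745$)
$b{\left(w,Z \right)} = i \sqrt{103}$ ($b{\left(w,Z \right)} = \sqrt{-72 - 31} = \sqrt{-103} = i \sqrt{103}$)
$\frac{Q}{2038} + \frac{3872}{b{\left(-8,\sqrt{-26 + 0} \right)}} = - \frac{4739489}{915924 \cdot 2038} + \frac{3872}{i \sqrt{103}} = \left(- \frac{4739489}{915924}\right) \frac{1}{2038} + 3872 \left(- \frac{i \sqrt{103}}{103}\right) = - \frac{4739489}{1866653112} - \frac{3872 i \sqrt{103}}{103}$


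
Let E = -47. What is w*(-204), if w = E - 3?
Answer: 10200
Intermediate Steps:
w = -50 (w = -47 - 3 = -50)
w*(-204) = -50*(-204) = 10200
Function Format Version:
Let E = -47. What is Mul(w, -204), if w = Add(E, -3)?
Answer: 10200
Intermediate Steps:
w = -50 (w = Add(-47, -3) = -50)
Mul(w, -204) = Mul(-50, -204) = 10200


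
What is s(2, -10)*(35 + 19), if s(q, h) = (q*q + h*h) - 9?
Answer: 5130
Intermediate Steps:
s(q, h) = -9 + h**2 + q**2 (s(q, h) = (q**2 + h**2) - 9 = (h**2 + q**2) - 9 = -9 + h**2 + q**2)
s(2, -10)*(35 + 19) = (-9 + (-10)**2 + 2**2)*(35 + 19) = (-9 + 100 + 4)*54 = 95*54 = 5130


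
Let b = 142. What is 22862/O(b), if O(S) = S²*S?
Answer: 161/20164 ≈ 0.0079845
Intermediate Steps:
O(S) = S³
22862/O(b) = 22862/(142³) = 22862/2863288 = 22862*(1/2863288) = 161/20164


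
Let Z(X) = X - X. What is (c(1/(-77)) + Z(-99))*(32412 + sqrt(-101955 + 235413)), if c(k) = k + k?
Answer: -64824/77 - 2*sqrt(133458)/77 ≈ -851.36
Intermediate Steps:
c(k) = 2*k
Z(X) = 0
(c(1/(-77)) + Z(-99))*(32412 + sqrt(-101955 + 235413)) = (2/(-77) + 0)*(32412 + sqrt(-101955 + 235413)) = (2*(-1/77) + 0)*(32412 + sqrt(133458)) = (-2/77 + 0)*(32412 + sqrt(133458)) = -2*(32412 + sqrt(133458))/77 = -64824/77 - 2*sqrt(133458)/77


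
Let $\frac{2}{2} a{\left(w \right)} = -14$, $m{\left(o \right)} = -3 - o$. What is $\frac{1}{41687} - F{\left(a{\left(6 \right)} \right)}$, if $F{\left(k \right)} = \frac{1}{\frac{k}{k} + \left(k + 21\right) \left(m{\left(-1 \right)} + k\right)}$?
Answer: $\frac{41798}{4627257} \approx 0.009033$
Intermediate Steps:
$a{\left(w \right)} = -14$
$F{\left(k \right)} = \frac{1}{1 + \left(-2 + k\right) \left(21 + k\right)}$ ($F{\left(k \right)} = \frac{1}{\frac{k}{k} + \left(k + 21\right) \left(\left(-3 - -1\right) + k\right)} = \frac{1}{1 + \left(21 + k\right) \left(\left(-3 + 1\right) + k\right)} = \frac{1}{1 + \left(21 + k\right) \left(-2 + k\right)} = \frac{1}{1 + \left(-2 + k\right) \left(21 + k\right)}$)
$\frac{1}{41687} - F{\left(a{\left(6 \right)} \right)} = \frac{1}{41687} - \frac{1}{-41 + \left(-14\right)^{2} + 19 \left(-14\right)} = \frac{1}{41687} - \frac{1}{-41 + 196 - 266} = \frac{1}{41687} - \frac{1}{-111} = \frac{1}{41687} - - \frac{1}{111} = \frac{1}{41687} + \frac{1}{111} = \frac{41798}{4627257}$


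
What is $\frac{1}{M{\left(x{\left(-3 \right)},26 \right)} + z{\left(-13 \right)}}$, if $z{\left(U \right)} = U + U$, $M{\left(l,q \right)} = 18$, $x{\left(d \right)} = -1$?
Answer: $- \frac{1}{8} \approx -0.125$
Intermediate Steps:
$z{\left(U \right)} = 2 U$
$\frac{1}{M{\left(x{\left(-3 \right)},26 \right)} + z{\left(-13 \right)}} = \frac{1}{18 + 2 \left(-13\right)} = \frac{1}{18 - 26} = \frac{1}{-8} = - \frac{1}{8}$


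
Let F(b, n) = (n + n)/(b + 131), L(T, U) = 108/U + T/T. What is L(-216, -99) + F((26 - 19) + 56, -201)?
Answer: -2308/1067 ≈ -2.1631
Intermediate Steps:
L(T, U) = 1 + 108/U (L(T, U) = 108/U + 1 = 1 + 108/U)
F(b, n) = 2*n/(131 + b) (F(b, n) = (2*n)/(131 + b) = 2*n/(131 + b))
L(-216, -99) + F((26 - 19) + 56, -201) = (108 - 99)/(-99) + 2*(-201)/(131 + ((26 - 19) + 56)) = -1/99*9 + 2*(-201)/(131 + (7 + 56)) = -1/11 + 2*(-201)/(131 + 63) = -1/11 + 2*(-201)/194 = -1/11 + 2*(-201)*(1/194) = -1/11 - 201/97 = -2308/1067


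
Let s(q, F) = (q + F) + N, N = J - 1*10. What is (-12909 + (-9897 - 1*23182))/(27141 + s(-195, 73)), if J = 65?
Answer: -22994/13537 ≈ -1.6986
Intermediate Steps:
N = 55 (N = 65 - 1*10 = 65 - 10 = 55)
s(q, F) = 55 + F + q (s(q, F) = (q + F) + 55 = (F + q) + 55 = 55 + F + q)
(-12909 + (-9897 - 1*23182))/(27141 + s(-195, 73)) = (-12909 + (-9897 - 1*23182))/(27141 + (55 + 73 - 195)) = (-12909 + (-9897 - 23182))/(27141 - 67) = (-12909 - 33079)/27074 = -45988*1/27074 = -22994/13537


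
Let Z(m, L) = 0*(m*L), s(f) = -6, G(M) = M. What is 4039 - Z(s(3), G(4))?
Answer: 4039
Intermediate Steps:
Z(m, L) = 0 (Z(m, L) = 0*(L*m) = 0)
4039 - Z(s(3), G(4)) = 4039 - 1*0 = 4039 + 0 = 4039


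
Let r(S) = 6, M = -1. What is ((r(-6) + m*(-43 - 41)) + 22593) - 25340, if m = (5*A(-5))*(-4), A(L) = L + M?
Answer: -12821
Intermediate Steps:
A(L) = -1 + L (A(L) = L - 1 = -1 + L)
m = 120 (m = (5*(-1 - 5))*(-4) = (5*(-6))*(-4) = -30*(-4) = 120)
((r(-6) + m*(-43 - 41)) + 22593) - 25340 = ((6 + 120*(-43 - 41)) + 22593) - 25340 = ((6 + 120*(-84)) + 22593) - 25340 = ((6 - 10080) + 22593) - 25340 = (-10074 + 22593) - 25340 = 12519 - 25340 = -12821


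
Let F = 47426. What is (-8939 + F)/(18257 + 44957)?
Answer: 38487/63214 ≈ 0.60884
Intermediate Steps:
(-8939 + F)/(18257 + 44957) = (-8939 + 47426)/(18257 + 44957) = 38487/63214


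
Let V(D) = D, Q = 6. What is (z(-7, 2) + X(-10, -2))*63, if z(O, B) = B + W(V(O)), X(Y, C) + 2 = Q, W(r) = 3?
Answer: 567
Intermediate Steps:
X(Y, C) = 4 (X(Y, C) = -2 + 6 = 4)
z(O, B) = 3 + B (z(O, B) = B + 3 = 3 + B)
(z(-7, 2) + X(-10, -2))*63 = ((3 + 2) + 4)*63 = (5 + 4)*63 = 9*63 = 567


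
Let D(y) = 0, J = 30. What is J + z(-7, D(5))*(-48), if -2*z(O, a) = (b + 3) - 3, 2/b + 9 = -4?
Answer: 342/13 ≈ 26.308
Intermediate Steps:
b = -2/13 (b = 2/(-9 - 4) = 2/(-13) = 2*(-1/13) = -2/13 ≈ -0.15385)
z(O, a) = 1/13 (z(O, a) = -((-2/13 + 3) - 3)/2 = -(37/13 - 3)/2 = -1/2*(-2/13) = 1/13)
J + z(-7, D(5))*(-48) = 30 + (1/13)*(-48) = 30 - 48/13 = 342/13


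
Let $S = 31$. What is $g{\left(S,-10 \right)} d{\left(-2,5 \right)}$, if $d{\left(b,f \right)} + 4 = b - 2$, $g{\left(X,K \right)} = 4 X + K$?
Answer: $-912$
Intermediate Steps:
$g{\left(X,K \right)} = K + 4 X$
$d{\left(b,f \right)} = -6 + b$ ($d{\left(b,f \right)} = -4 + \left(b - 2\right) = -4 + \left(-2 + b\right) = -6 + b$)
$g{\left(S,-10 \right)} d{\left(-2,5 \right)} = \left(-10 + 4 \cdot 31\right) \left(-6 - 2\right) = \left(-10 + 124\right) \left(-8\right) = 114 \left(-8\right) = -912$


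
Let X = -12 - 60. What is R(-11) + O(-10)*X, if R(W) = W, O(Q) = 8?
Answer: -587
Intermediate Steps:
X = -72
R(-11) + O(-10)*X = -11 + 8*(-72) = -11 - 576 = -587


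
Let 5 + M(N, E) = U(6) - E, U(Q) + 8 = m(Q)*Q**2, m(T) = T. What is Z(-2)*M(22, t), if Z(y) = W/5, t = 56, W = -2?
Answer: -294/5 ≈ -58.800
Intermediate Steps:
Z(y) = -2/5
U(Q) = -8 + Q**3 (U(Q) = -8 + Q*Q**2 = -8 + Q**3)
M(N, E) = 203 - E (M(N, E) = -5 + ((-8 + 6**3) - E) = -5 + ((-8 + 216) - E) = -5 + (208 - E) = 203 - E)
Z(-2)*M(22, t) = -2*(203 - 1*56)/5 = -2*(203 - 56)/5 = -2/5*147 = -294/5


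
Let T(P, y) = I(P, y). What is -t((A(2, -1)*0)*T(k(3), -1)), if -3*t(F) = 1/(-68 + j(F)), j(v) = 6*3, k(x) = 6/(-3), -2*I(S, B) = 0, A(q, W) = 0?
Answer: -1/150 ≈ -0.0066667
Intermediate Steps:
I(S, B) = 0 (I(S, B) = -½*0 = 0)
k(x) = -2 (k(x) = 6*(-⅓) = -2)
j(v) = 18
T(P, y) = 0
t(F) = 1/150 (t(F) = -1/(3*(-68 + 18)) = -⅓/(-50) = -⅓*(-1/50) = 1/150)
-t((A(2, -1)*0)*T(k(3), -1)) = -1*1/150 = -1/150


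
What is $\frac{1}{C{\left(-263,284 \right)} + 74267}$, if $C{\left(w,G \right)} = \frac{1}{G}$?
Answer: $\frac{284}{21091829} \approx 1.3465 \cdot 10^{-5}$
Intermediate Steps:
$\frac{1}{C{\left(-263,284 \right)} + 74267} = \frac{1}{\frac{1}{284} + 74267} = \frac{1}{\frac{21091829}{284}} = \frac{284}{21091829}$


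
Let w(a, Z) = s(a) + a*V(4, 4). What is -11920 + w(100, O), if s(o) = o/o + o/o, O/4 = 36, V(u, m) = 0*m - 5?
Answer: -12418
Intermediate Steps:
V(u, m) = -5 (V(u, m) = 0 - 5 = -5)
O = 144 (O = 4*36 = 144)
s(o) = 2 (s(o) = 1 + 1 = 2)
w(a, Z) = 2 - 5*a (w(a, Z) = 2 + a*(-5) = 2 - 5*a)
-11920 + w(100, O) = -11920 + (2 - 5*100) = -11920 + (2 - 500) = -11920 - 498 = -12418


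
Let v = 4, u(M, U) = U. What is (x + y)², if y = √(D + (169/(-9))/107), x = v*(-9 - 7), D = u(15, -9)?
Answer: 3935612/963 - 12032*I*√107/321 ≈ 4086.8 - 387.73*I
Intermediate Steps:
D = -9
x = -64 (x = 4*(-9 - 7) = 4*(-16) = -64)
y = 94*I*√107/321 (y = √(-9 + (169/(-9))/107) = √(-9 + (169*(-⅑))*(1/107)) = √(-9 - 169/9*1/107) = √(-9 - 169/963) = √(-8836/963) = 94*I*√107/321 ≈ 3.0291*I)
(x + y)² = (-64 + 94*I*√107/321)²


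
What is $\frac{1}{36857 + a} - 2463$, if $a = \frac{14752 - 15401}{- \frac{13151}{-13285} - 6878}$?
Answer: $- \frac{8293669440614205}{3367303910668} \approx -2463.0$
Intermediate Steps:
$a = \frac{8621965}{91361079}$ ($a = - \frac{649}{\left(-13151\right) \left(- \frac{1}{13285}\right) - 6878} = - \frac{649}{\frac{13151}{13285} - 6878} = - \frac{649}{- \frac{91361079}{13285}} = \left(-649\right) \left(- \frac{13285}{91361079}\right) = \frac{8621965}{91361079} \approx 0.094372$)
$\frac{1}{36857 + a} - 2463 = \frac{1}{36857 + \frac{8621965}{91361079}} - 2463 = \frac{1}{\frac{3367303910668}{91361079}} - 2463 = \frac{91361079}{3367303910668} - 2463 = - \frac{8293669440614205}{3367303910668}$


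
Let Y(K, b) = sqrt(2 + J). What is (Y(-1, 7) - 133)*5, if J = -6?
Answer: -665 + 10*I ≈ -665.0 + 10.0*I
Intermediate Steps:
Y(K, b) = 2*I (Y(K, b) = sqrt(2 - 6) = sqrt(-4) = 2*I)
(Y(-1, 7) - 133)*5 = (2*I - 133)*5 = (-133 + 2*I)*5 = -665 + 10*I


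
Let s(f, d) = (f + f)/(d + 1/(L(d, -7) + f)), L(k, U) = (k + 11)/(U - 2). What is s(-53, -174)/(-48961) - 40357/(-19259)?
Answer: 107973456946109/51526950780855 ≈ 2.0955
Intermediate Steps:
L(k, U) = (11 + k)/(-2 + U)
s(f, d) = 2*f/(d + 1/(-11/9 + f - d/9)) (s(f, d) = (f + f)/(d + 1/((11 + d)/(-2 - 7) + f)) = (2*f)/(d + 1/((11 + d)/(-9) + f)) = (2*f)/(d + 1/(-(11 + d)/9 + f)) = (2*f)/(d + 1/((-11/9 - d/9) + f)) = (2*f)/(d + 1/(-11/9 + f - d/9)) = 2*f/(d + 1/(-11/9 + f - d/9)))
s(-53, -174)/(-48961) - 40357/(-19259) = -2*(-53)*(11 - 174 - 9*(-53))/(9 - 1*(-174)*(11 - 174) + 9*(-174)*(-53))/(-48961) - 40357/(-19259) = -2*(-53)*(11 - 174 + 477)/(9 - 1*(-174)*(-163) + 82998)*(-1/48961) - 40357*(-1/19259) = -2*(-53)*314/(9 - 28362 + 82998)*(-1/48961) + 40357/19259 = -2*(-53)*314/54645*(-1/48961) + 40357/19259 = -2*(-53)*1/54645*314*(-1/48961) + 40357/19259 = (33284/54645)*(-1/48961) + 40357/19259 = -33284/2675473845 + 40357/19259 = 107973456946109/51526950780855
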